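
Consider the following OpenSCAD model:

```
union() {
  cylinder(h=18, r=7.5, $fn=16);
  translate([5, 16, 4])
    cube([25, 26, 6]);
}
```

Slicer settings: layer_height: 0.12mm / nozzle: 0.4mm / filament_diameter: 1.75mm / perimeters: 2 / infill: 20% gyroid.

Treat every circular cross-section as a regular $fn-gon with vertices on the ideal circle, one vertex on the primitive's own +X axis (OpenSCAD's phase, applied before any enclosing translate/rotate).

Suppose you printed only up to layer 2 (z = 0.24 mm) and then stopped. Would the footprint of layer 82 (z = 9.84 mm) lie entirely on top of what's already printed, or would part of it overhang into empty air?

Compare the two slices. At z = 0.24: the r=7.5 cylinder gives a regular 16-gon of circumradius 7.5 (constant along its height) (area = (16/2)·7.500²·sin(360°/16) = 172.21 mm²); the cube at (5, 16) is absent (z outside [4, 10]); Taking the union: only the r=7.5 cylinder is present, so the union is just that shape — area = 172.21 mm². At z = 9.84: the r=7.5 cylinder contributes a regular 16-gon of circumradius 7.5 (area = (16/2)·7.500²·sin(360°/16) = 172.21 mm²); the 25×26 cube at (5, 16) contributes its full rectangle (area 650.00 mm²); Taking the union: the 2 present regions are separate (no shared area or edge), so areas and boundary lengths simply add and each stays a separate island — area = 822.21 mm². Checking containment: at z = 9.84 the cross-section extends beyond the z = 0.24 cross-section by about 650.00 mm².

part overhangs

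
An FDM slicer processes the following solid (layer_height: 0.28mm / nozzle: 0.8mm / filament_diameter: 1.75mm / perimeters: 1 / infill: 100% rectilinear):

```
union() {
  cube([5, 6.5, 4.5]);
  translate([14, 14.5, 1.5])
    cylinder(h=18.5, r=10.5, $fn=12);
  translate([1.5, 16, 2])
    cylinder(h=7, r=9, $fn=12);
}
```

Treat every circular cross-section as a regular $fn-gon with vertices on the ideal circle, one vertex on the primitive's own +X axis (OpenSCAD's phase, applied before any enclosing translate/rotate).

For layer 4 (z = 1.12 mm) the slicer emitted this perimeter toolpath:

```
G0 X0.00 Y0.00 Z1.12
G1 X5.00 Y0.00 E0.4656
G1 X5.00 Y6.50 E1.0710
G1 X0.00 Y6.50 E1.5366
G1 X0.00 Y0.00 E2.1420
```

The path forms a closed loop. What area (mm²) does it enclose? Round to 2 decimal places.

Apply the shoelace formula to the sequence of (X, Y) vertices; enclosed area = 32.50 mm².

32.50 mm²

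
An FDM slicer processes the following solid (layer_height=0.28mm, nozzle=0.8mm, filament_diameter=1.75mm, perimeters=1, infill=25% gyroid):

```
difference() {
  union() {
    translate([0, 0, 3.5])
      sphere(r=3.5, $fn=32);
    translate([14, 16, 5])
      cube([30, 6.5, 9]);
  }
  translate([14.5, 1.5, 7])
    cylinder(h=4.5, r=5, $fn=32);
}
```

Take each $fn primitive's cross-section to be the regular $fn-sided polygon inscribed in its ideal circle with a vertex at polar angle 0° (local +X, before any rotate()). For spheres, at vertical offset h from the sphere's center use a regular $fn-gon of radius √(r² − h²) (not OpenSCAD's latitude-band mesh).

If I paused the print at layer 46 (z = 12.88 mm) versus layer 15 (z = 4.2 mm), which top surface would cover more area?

Layer 46 (z = 12.88): the sphere is absent (|z−center|=9.380 > r=3.5); the cube at (14, 16) (footprint 30×6.5) is included at this height (area 195.00 mm²); Taking the union: only the 30×6.5 cube at (14, 16) is present, so the union is just that shape — area = 195.00 mm²; the cylinder at (14.5, 1.5) is not intersected at this z (z outside [7, 11.5]); Subtracting the remaining from the first: none of the subtracted shapes is present at this height, so that combined region is unchanged — area = 195.00 mm². So its area = 195.00 mm². Layer 15 (z = 4.2): the r=3.5 sphere slices to a regular 32-gon of circumradius 3.429 (√(r²−h²) with h=0.7 from center) (area = (32/2)·3.429²·sin(360°/32) = 36.71 mm²); the cube at (14, 16) does not reach this height (z outside [5, 14]); Taking the union: only the r=3.5 sphere is present, so the union is just that shape — area = 36.71 mm²; the cylinder at (14.5, 1.5) is not intersected at this z (z outside [7, 11.5]); Taking the first minus the rest: none of the subtracted shapes is present at this height, so that combined region is unchanged — area = 36.71 mm². So its area = 36.71 mm². Layer 46 is larger (195.00 vs 36.71 mm²).

layer 46 (z = 12.88 mm)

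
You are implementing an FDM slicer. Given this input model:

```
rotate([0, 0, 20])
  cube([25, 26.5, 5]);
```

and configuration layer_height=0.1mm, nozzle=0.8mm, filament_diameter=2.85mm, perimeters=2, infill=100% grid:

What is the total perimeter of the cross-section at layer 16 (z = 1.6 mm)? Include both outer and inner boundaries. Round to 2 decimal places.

103.00 mm

At z = 1.6 mm: the cube is present — its section is the full 25×26.5 rectangle (perimeter 103.00 mm); (rotated 20° about Z; rotation is an isometry so areas/perimeters/island counts are preserved). Overall, the cross-section is a single solid region. Total boundary length (outer) = 103.00 mm.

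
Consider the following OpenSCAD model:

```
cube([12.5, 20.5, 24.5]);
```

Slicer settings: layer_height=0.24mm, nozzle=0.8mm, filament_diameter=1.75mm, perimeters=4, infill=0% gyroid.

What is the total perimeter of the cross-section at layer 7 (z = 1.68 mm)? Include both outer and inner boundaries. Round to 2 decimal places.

66.00 mm

At z = 1.68 mm: the cube (footprint 12.5×20.5) is included at this height (perimeter 66.00 mm). Overall, the cross-section is a single solid region. Total boundary length (outer) = 66.00 mm.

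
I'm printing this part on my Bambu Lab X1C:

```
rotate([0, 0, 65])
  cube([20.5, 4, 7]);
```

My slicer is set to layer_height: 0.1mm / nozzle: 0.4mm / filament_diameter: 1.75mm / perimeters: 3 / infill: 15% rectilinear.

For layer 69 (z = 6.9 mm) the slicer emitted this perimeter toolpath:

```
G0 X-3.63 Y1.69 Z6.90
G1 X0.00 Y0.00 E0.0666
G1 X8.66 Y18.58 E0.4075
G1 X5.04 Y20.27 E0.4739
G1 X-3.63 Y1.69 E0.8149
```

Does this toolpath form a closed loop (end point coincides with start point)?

Start point (G0): (-3.63, 1.69). End point (last G1): the path returns to the start — closed.

yes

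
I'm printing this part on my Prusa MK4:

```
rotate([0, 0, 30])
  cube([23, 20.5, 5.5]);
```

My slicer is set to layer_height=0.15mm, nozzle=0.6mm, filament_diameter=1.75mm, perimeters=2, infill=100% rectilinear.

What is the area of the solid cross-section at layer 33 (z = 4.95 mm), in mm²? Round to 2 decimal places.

471.50 mm²

At z = 4.95 mm: the cube is present — its section is the full 23×20.5 rectangle (area 471.50 mm²); (whole slice rotated 30° about Z — lengths, areas and connectivity unchanged). Overall, the cross-section is a single solid region. Net area = 471.50 mm².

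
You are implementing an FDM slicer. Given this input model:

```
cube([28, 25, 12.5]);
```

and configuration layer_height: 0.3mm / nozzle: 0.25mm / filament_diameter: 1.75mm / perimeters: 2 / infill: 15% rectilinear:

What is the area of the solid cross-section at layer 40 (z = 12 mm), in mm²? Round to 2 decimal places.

At z = 12 mm: the 28×25 cube contributes its full rectangle (area 700.00 mm²). Overall, the cross-section is a single solid region. Net area = 700.00 mm².

700.00 mm²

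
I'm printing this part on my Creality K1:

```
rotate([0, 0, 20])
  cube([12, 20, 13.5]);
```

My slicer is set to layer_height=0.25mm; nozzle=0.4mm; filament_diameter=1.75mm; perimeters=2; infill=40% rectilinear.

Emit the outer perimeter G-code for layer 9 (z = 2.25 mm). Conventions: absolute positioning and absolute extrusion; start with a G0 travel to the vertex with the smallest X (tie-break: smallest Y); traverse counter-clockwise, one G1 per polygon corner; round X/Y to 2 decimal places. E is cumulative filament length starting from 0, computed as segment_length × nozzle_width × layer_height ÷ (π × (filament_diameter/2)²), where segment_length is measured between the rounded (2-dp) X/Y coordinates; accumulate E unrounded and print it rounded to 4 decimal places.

At z = 2.25 mm: the cube is present — its section is the full 12×20 rectangle; (rotated 20° about Z; rotation is an isometry so areas/perimeters/island counts are preserved). The outline is a single polygon with 4 vertices. Extrusion per mm of travel: 0.4 × 0.25 / (π × 0.875²) = 0.041575. Accumulating E over each segment gives final E = 2.6612.

G0 X-6.84 Y18.79 Z2.25
G1 X0.00 Y0.00 E0.8313
G1 X11.28 Y4.10 E1.3303
G1 X4.44 Y22.90 E2.1621
G1 X-6.84 Y18.79 E2.6612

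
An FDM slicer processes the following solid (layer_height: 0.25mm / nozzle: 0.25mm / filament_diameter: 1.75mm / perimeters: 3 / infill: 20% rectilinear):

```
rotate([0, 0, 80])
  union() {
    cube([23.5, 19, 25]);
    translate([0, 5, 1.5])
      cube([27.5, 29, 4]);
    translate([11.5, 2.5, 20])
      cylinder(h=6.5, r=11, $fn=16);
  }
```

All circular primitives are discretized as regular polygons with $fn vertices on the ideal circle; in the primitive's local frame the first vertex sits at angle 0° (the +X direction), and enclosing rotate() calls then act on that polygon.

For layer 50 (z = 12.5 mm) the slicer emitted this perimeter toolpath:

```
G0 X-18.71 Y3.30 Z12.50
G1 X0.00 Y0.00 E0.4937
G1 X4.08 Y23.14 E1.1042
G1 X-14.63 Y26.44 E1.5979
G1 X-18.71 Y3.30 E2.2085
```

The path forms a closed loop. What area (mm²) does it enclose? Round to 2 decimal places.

Apply the shoelace formula to the sequence of (X, Y) vertices; enclosed area = 446.41 mm².

446.41 mm²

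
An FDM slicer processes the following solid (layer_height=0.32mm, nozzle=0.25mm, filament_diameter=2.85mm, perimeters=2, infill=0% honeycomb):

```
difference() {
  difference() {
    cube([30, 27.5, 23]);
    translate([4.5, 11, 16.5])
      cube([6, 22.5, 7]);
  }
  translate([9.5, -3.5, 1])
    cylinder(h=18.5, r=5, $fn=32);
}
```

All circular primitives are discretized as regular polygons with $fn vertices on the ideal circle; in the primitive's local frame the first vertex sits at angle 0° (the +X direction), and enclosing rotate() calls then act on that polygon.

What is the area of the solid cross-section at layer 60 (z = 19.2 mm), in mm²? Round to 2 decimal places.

At z = 19.2 mm: the cube is present — its section is the full 30×27.5 rectangle (area 825.00 mm²); the 6×22.5 cube at (4.5, 11) contributes its full rectangle (area 135.00 mm²); Taking the first minus the rest: starting from the 30×27.5 cube (825.00 mm²), the 6×22.5 cube at (4.5, 11) partially overlaps it — only the 99.00 mm² overlap (of its 135.00 mm²) is removed, clipping the outline — area = 726.00 mm²; the r=5 cylinder at (9.5, -3.5) contributes a regular 32-gon of circumradius 5 (area = (32/2)·5.000²·sin(360°/32) = 78.04 mm²); Subtracting the remaining from the first: starting from that combined region (726.00 mm²), the r=5 cylinder at (9.5, -3.5) partially overlaps it — only the 7.26 mm² overlap (of its 78.04 mm²) is removed, clipping the outline — area = 718.74 mm². Overall, the cross-section is a single solid region. Net area = 718.74 mm².

718.74 mm²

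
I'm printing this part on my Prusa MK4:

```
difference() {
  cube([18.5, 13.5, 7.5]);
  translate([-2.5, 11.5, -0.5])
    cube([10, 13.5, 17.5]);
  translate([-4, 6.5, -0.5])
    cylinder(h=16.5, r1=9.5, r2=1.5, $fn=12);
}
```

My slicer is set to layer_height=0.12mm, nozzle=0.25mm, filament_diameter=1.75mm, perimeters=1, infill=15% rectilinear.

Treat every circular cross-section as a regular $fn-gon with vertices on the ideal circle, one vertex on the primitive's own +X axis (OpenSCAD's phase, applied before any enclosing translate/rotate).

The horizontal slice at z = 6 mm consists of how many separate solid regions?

1

At z = 6 mm: the 18.5×13.5 cube contributes its full rectangle; the 10×13.5 cube at (-2.5, 11.5) contributes its full rectangle; the cone at (-4, 6.5): at t=0.394 of its height the radius interpolates to r₁+(r₂−r₁)t = 6.348, giving a regular 12-gon of that circumradius; After the difference (first − rest): starting from the 18.5×13.5 cube, the 10×13.5 cube at (-2.5, 11.5) partially overlaps it — only the 15.00 mm² overlap (of its 135.00 mm²) is removed, clipping the outline; the cone at (-4, 6.5) partially overlaps it — only the 14.45 mm² overlap (of its 120.91 mm²) is removed, clipping the outline — 1 connected region. The result has 1 disconnected region.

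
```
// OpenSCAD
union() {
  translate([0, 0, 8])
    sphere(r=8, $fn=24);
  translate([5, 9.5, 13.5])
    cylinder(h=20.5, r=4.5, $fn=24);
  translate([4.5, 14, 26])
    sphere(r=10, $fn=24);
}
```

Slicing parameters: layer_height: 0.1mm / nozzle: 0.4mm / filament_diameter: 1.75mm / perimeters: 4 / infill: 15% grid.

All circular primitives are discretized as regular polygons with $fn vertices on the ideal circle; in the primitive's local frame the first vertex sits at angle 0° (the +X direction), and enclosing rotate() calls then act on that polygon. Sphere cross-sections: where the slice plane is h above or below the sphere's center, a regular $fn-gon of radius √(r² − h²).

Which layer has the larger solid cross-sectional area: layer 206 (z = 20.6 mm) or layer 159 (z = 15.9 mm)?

layer 206 (z = 20.6 mm)

Layer 206 (z = 20.6): the sphere is absent (|z−center|=12.600 > r=8); the cylinder at (5, 9.5): section is a regular 24-gon, circumradius r=4.5 (area = (24/2)·4.500²·sin(360°/24) = 62.89 mm²); the r=10 sphere at (4.5, 14) contributes a regular 24-gon of circumradius √(10²−5.4²) = 8.417 (area = (24/2)·8.417²·sin(360°/24) = 220.02 mm²); Combining (union): the regions partially overlap — summed areas 282.91 mm² minus the doubly-counted overlap 60.15 mm² gives 222.76 mm² — area = 222.76 mm². So its area = 222.76 mm². Layer 159 (z = 15.9): the r=8 sphere contributes a regular 24-gon of circumradius √(8²−7.9²) = 1.261 (area = (24/2)·1.261²·sin(360°/24) = 4.94 mm²); the cylinder at (5, 9.5): section is a regular 24-gon, circumradius r=4.5 (area = (24/2)·4.500²·sin(360°/24) = 62.89 mm²); the sphere at (4.5, 14) does not reach this height (|z−center|=10.100 > r=10); Combining (union): the 2 present regions are separate (no shared area or edge), so areas and boundary lengths simply add and each stays a separate island — area = 67.83 mm². So its area = 67.83 mm². Layer 206 is larger (222.76 vs 67.83 mm²).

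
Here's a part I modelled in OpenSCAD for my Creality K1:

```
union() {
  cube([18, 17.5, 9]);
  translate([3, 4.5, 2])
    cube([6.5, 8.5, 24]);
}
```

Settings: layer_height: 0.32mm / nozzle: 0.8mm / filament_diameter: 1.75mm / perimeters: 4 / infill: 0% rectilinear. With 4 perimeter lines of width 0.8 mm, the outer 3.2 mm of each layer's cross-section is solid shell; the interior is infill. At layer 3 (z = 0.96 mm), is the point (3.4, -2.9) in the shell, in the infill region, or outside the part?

outside

At z = 0.96 mm: the cube (footprint 18×17.5) is included at this height; the cube at (3, 4.5) is not intersected at this z (z outside [2, 26]); Merging all regions: only the 18×17.5 cube is present, so the union is just that shape — 1 connected region. Overall, the cross-section is a single solid region. The nearest boundary edge runs (0.00, 0.00)→(18.00, 0.00); distance from the point to it = 2.90 mm. The point is not inside any of the regions above, so it lies outside the cross-section (2.90 mm from the nearest boundary).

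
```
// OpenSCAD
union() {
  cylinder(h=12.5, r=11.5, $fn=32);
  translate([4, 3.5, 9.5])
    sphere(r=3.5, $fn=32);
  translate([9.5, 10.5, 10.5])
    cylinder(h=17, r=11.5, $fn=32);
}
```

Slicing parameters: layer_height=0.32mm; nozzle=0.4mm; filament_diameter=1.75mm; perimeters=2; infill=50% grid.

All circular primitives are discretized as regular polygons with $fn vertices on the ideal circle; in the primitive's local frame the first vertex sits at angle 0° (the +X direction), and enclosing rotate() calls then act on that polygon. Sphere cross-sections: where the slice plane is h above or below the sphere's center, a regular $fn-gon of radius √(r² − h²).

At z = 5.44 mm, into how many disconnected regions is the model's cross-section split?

At z = 5.44 mm: the r=11.5 cylinder contributes a regular 32-gon of circumradius 11.5; the sphere at (4, 3.5) does not reach this height (|z−center|=4.060 > r=3.5); the cylinder at (9.5, 10.5) is absent (z outside [10.5, 27.5]); Combining (union): only the r=11.5 cylinder is present, so the union is just that shape — 1 connected region. The result has 1 disconnected region.

1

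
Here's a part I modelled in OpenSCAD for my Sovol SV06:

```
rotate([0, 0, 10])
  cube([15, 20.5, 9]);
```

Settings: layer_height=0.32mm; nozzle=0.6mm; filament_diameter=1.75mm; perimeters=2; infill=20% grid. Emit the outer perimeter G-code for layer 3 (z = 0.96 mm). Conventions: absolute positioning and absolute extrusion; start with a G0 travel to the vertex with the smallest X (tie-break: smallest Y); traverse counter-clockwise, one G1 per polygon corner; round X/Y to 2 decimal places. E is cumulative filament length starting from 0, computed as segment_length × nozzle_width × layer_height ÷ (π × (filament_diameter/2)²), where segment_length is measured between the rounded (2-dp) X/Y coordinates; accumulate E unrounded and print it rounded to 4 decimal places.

At z = 0.96 mm: the cube (footprint 15×20.5) is included at this height; (rotated 10° about Z; rotation is an isometry so areas/perimeters/island counts are preserved). The outline is a single polygon with 4 vertices. Extrusion per mm of travel: 0.6 × 0.32 / (π × 0.875²) = 0.079824. Accumulating E over each segment gives final E = 5.6673.

G0 X-3.56 Y20.19 Z0.96
G1 X0.00 Y0.00 E1.6365
G1 X14.77 Y2.60 E2.8336
G1 X11.21 Y22.79 E4.4702
G1 X-3.56 Y20.19 E5.6673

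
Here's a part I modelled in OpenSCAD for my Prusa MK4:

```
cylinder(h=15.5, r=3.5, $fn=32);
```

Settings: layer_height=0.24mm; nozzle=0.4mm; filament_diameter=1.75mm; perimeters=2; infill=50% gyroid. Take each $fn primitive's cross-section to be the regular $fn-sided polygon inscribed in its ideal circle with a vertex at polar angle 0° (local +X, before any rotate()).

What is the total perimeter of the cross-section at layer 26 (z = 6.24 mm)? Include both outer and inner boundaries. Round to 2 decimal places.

21.96 mm

At z = 6.24 mm: the cylinder: section is a regular 32-gon, circumradius r=3.5 (perimeter = 2·32·3.500·sin(180°/32) = 21.96 mm). Overall, the cross-section is a single solid region. Total boundary length (outer) = 21.96 mm.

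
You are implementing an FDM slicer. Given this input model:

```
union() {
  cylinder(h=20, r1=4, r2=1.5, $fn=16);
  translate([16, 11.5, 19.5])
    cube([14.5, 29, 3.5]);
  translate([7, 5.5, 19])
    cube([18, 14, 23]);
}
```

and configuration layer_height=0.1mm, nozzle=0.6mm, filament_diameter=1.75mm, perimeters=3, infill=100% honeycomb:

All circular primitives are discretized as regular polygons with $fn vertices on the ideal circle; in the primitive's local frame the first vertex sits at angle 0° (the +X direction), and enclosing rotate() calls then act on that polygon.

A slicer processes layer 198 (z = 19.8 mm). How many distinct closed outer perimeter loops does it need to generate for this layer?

At z = 19.8 mm: the cone (r1=4→r2=1.5) has section circumradius 1.525 here — a regular 16-gon; the cube at (16, 11.5) (footprint 14.5×29) is included at this height; the cube at (7, 5.5) (footprint 18×14) is included at this height; Merging all regions: the regions partially overlap (shared area 72.00 mm²), so overlapping operands fuse into one piece — 2 connected regions. The result has 2 disconnected regions.

2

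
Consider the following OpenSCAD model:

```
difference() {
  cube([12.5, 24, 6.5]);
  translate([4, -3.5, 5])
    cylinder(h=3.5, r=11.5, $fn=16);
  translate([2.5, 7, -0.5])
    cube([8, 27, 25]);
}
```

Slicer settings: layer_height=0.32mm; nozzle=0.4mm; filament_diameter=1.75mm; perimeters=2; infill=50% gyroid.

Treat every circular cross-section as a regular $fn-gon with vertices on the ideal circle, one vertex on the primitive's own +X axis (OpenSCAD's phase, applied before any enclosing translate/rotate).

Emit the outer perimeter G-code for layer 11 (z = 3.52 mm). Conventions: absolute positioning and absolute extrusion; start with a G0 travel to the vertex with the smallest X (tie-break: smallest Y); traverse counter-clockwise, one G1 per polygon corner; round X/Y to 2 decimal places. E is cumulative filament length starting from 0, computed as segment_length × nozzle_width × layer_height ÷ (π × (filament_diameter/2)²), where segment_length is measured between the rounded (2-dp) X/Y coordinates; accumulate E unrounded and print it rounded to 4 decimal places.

At z = 3.52 mm: the 12.5×24 cube contributes its full rectangle; the cylinder at (4, -3.5) does not reach this height (z outside [5, 8.5]); the cube at (2.5, 7) (footprint 8×27) is included at this height; Taking the first minus the rest: starting from the 12.5×24 cube, the 8×27 cube at (2.5, 7) partially overlaps it — only the 136.00 mm² overlap (of its 216.00 mm²) is removed, clipping the outline — 1 connected region. The outline is a single polygon with 8 vertices. Extrusion per mm of travel: 0.4 × 0.32 / (π × 0.875²) = 0.053216. Accumulating E over each segment gives final E = 5.6941.

G0 X0.00 Y0.00 Z3.52
G1 X12.50 Y0.00 E0.6652
G1 X12.50 Y24.00 E1.9424
G1 X10.50 Y24.00 E2.0488
G1 X10.50 Y7.00 E2.9535
G1 X2.50 Y7.00 E3.3792
G1 X2.50 Y24.00 E4.2839
G1 X0.00 Y24.00 E4.4169
G1 X0.00 Y0.00 E5.6941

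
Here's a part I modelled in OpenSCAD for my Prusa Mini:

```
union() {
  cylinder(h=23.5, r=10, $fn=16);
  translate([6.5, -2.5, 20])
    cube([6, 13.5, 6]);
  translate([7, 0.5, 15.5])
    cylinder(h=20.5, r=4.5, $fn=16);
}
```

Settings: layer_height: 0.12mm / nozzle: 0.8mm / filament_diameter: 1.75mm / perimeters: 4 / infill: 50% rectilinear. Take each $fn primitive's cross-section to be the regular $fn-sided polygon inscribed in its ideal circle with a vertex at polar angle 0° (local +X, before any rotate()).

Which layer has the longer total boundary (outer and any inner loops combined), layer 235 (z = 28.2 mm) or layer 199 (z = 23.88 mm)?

Layer 235 (z = 28.2): the cylinder is absent (z outside [0, 23.5]); the cube at (6.5, -2.5) does not reach this height (z outside [20, 26]); the r=4.5 cylinder at (7, 0.5) gives a regular 16-gon of circumradius 4.5 (constant along its height) (perimeter = 2·16·4.500·sin(180°/16) = 28.09 mm); Taking the union: only the r=4.5 cylinder at (7, 0.5) is present, so the union is just that shape — boundary = 28.09 mm. So its perimeter = 28.09 mm. Layer 199 (z = 23.88): the cylinder does not reach this height (z outside [0, 23.5]); the cube at (6.5, -2.5) (footprint 6×13.5) is included at this height (perimeter 39.00 mm); the r=4.5 cylinder at (7, 0.5) contributes a regular 16-gon of circumradius 4.5 (perimeter = 2·16·4.500·sin(180°/16) = 28.09 mm); Combining (union): the regions partially overlap (shared area 31.45 mm²), so the edge portions inside another operand are dropped and the merged outline is re-measured after clipping — boundary = 45.06 mm. So its perimeter = 45.06 mm. Layer 199 is larger (45.06 vs 28.09 mm).

layer 199 (z = 23.88 mm)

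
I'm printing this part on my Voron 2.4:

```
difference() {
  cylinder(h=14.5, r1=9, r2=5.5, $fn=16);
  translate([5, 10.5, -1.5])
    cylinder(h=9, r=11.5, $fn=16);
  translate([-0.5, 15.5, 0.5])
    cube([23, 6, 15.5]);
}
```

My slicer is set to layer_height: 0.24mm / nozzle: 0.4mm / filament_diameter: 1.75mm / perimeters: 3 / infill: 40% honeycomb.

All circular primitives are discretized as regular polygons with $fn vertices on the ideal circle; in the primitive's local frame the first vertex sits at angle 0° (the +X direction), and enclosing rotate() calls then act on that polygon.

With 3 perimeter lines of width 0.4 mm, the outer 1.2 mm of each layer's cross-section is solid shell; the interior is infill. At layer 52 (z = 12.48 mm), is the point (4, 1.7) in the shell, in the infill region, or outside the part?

infill

At z = 12.48 mm: the cone (r1=9→r2=5.5) has section circumradius 5.988 here — a regular 16-gon; the cylinder at (5, 10.5) does not reach this height (z outside [-1.5, 7.5]); the cube at (-0.5, 15.5) is present — its section is the full 23×6 rectangle; After the difference (first − rest): starting from the cone, the 23×6 cube at (-0.5, 15.5) misses the remaining region (no effect) — 1 connected region. Overall, the cross-section is a single solid region. The nearest boundary edge runs (4.23, 4.23)→(5.53, 2.29); distance from the point to it = 1.60 mm. The point is inside the cross-section and 1.60 mm from the nearest boundary — more than the 1.2 mm shell width (3 × 0.4), so it's in the infill interior.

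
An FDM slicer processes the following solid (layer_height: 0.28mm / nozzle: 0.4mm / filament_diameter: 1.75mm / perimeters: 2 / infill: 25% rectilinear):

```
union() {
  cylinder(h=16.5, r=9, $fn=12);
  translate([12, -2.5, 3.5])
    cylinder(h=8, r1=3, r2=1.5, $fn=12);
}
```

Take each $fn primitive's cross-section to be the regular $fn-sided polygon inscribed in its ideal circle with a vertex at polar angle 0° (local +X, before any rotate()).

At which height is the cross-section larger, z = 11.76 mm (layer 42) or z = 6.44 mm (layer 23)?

Layer 42 (z = 11.76): the r=9 cylinder contributes a regular 12-gon of circumradius 9 (area = (12/2)·9.000²·sin(360°/12) = 243.00 mm²); the cone at (12, -2.5) does not reach this height (z outside [3.5, 11.5]); Merging all regions: only the r=9 cylinder is present, so the union is just that shape — area = 243.00 mm². So its area = 243.00 mm². Layer 23 (z = 6.44): the r=9 cylinder contributes a regular 12-gon of circumradius 9 (area = (12/2)·9.000²·sin(360°/12) = 243.00 mm²); the cone at (12, -2.5) contributes a regular 12-gon of circumradius 2.449 (interpolated between r1=3 and r2=1.5 at t=0.368) (area = (12/2)·2.449²·sin(360°/12) = 17.99 mm²); Merging all regions: the 2 present regions are separate (no shared area or edge), so areas and boundary lengths simply add and each stays a separate island — area = 260.99 mm². So its area = 260.99 mm². Layer 23 is larger (260.99 vs 243.00 mm²).

layer 23 (z = 6.44 mm)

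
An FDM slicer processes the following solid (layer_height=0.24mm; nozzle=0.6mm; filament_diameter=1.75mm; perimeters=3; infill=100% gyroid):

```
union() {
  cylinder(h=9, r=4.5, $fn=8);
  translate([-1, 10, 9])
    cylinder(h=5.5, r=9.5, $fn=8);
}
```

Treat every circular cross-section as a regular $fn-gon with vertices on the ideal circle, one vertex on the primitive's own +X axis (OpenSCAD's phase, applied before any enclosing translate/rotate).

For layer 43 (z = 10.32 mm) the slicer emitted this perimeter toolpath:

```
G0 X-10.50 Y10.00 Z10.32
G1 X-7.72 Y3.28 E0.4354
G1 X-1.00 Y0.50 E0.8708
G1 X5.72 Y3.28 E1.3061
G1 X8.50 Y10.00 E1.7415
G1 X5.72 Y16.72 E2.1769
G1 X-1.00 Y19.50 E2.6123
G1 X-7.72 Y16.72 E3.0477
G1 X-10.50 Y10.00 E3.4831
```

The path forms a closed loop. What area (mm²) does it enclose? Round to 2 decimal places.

Apply the shoelace formula to the sequence of (X, Y) vertices; enclosed area = 255.36 mm².

255.36 mm²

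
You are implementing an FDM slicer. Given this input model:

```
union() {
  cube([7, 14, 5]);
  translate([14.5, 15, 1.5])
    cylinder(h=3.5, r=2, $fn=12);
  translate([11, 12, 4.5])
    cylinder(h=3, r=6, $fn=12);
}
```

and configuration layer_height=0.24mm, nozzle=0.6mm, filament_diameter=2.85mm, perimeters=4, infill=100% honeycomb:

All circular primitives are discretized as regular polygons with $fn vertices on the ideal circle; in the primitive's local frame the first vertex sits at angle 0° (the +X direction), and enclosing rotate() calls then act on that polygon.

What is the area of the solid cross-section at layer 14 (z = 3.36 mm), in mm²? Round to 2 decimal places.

110.00 mm²

At z = 3.36 mm: the cube (footprint 7×14) is included at this height (area 98.00 mm²); the r=2 cylinder at (14.5, 15) contributes a regular 12-gon of circumradius 2 (area = (12/2)·2.000²·sin(360°/12) = 12.00 mm²); the cylinder at (11, 12) is not intersected at this z (z outside [4.5, 7.5]); Merging all regions: the 2 present regions are separate (no shared area or edge), so areas and boundary lengths simply add and each stays a separate island — area = 110.00 mm². Overall, the cross-section has 2 separate islands. Net area = 110.00 mm².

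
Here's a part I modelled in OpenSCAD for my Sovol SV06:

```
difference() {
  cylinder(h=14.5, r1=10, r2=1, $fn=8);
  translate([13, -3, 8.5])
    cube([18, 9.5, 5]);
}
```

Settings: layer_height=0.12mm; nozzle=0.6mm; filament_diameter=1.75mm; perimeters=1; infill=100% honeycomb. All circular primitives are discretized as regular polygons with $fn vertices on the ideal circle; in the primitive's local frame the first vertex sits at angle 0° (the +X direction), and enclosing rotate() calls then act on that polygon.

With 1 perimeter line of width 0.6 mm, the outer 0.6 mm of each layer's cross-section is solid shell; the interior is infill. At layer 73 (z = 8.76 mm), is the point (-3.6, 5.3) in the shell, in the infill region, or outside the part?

outside

At z = 8.76 mm: the cone (r1=10→r2=1) has section circumradius 4.563 here — a regular 8-gon; the cube at (13, -3) (footprint 18×9.5) is included at this height; After the difference (first − rest): starting from the cone, the 18×9.5 cube at (13, -3) misses the remaining region (no effect) — 1 connected region. Overall, the cross-section is a single solid region. The nearest boundary edge runs (-3.23, 3.23)→(0.00, 4.56); distance from the point to it = 2.06 mm. The point is not inside any of the regions above, so it lies outside the cross-section (2.06 mm from the nearest boundary).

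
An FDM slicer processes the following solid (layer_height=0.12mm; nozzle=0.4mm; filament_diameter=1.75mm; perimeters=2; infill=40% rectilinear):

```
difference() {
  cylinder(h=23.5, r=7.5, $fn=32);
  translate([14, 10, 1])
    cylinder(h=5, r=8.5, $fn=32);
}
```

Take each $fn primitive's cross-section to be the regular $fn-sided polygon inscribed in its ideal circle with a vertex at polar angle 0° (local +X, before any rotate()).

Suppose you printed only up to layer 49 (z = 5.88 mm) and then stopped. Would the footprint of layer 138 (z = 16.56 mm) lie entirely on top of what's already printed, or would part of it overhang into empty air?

Compare the two slices. At z = 5.88: the cylinder: section is a regular 32-gon, circumradius r=7.5 (area = (32/2)·7.500²·sin(360°/32) = 175.58 mm²); the r=8.5 cylinder at (14, 10) contributes a regular 32-gon of circumradius 8.5 (area = (32/2)·8.500²·sin(360°/32) = 225.52 mm²); Taking the first minus the rest: starting from the r=7.5 cylinder (175.58 mm²), the r=8.5 cylinder at (14, 10) misses the remaining region (no effect) — area = 175.58 mm². At z = 16.56: the r=7.5 cylinder contributes a regular 32-gon of circumradius 7.5 (area = (32/2)·7.500²·sin(360°/32) = 175.58 mm²); the cylinder at (14, 10) does not reach this height (z outside [1, 6]); Subtracting the remaining from the first: none of the subtracted shapes is present at this height, so the r=7.5 cylinder is unchanged — area = 175.58 mm². Checking containment: the cross-section at z = 16.56 is a subset of the cross-section at z = 5.88.

entirely on top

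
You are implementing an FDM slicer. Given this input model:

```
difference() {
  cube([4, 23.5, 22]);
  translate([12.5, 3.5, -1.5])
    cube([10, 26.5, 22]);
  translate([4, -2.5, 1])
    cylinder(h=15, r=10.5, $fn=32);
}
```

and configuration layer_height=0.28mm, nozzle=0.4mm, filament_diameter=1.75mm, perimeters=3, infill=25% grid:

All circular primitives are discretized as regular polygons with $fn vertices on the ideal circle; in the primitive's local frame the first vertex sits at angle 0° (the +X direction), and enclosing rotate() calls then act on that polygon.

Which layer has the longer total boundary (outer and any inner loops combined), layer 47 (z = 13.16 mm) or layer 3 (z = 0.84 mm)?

layer 3 (z = 0.84 mm)

Layer 47 (z = 13.16): the cube is present — its section is the full 4×23.5 rectangle (perimeter 55.00 mm); the cube at (12.5, 3.5) is present — its section is the full 10×26.5 rectangle (perimeter 73.00 mm); the r=10.5 cylinder at (4, -2.5) gives a regular 32-gon of circumradius 10.5 (constant along its height) (perimeter = 2·32·10.500·sin(180°/32) = 65.87 mm); Taking the first minus the rest: starting from the 4×23.5 cube, the 10×26.5 cube at (12.5, 3.5) misses the remaining region (no effect); the r=10.5 cylinder at (4, -2.5) partially overlaps it — only the 30.82 mm² overlap (of its 344.14 mm²) is removed, clipping the outline — boundary = 39.89 mm. So its perimeter = 39.89 mm. Layer 3 (z = 0.84): the cube is present — its section is the full 4×23.5 rectangle (perimeter 55.00 mm); the 10×26.5 cube at (12.5, 3.5) contributes its full rectangle (perimeter 73.00 mm); the cylinder at (4, -2.5) does not reach this height (z outside [1, 16]); After the difference (first − rest): starting from the 4×23.5 cube, the 10×26.5 cube at (12.5, 3.5) misses the remaining region (no effect) — boundary = 55.00 mm. So its perimeter = 55.00 mm. Layer 3 is larger (55.00 vs 39.89 mm).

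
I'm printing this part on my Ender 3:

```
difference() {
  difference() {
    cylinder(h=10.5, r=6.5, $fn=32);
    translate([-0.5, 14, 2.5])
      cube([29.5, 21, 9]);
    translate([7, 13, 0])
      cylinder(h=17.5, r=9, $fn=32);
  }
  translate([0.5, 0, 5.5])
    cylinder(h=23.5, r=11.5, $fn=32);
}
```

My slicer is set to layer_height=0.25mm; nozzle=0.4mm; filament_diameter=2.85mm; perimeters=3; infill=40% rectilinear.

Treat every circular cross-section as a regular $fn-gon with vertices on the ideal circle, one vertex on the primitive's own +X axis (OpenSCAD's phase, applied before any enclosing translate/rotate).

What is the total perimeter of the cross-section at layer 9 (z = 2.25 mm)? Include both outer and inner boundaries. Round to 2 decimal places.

40.72 mm

At z = 2.25 mm: the r=6.5 cylinder gives a regular 32-gon of circumradius 6.5 (constant along its height) (perimeter = 2·32·6.500·sin(180°/32) = 40.78 mm); the cube at (-0.5, 14) does not reach this height (z outside [2.5, 11.5]); the r=9 cylinder at (7, 13) gives a regular 32-gon of circumradius 9 (constant along its height) (perimeter = 2·32·9.000·sin(180°/32) = 56.46 mm); After the difference (first − rest): starting from the r=6.5 cylinder, the r=9 cylinder at (7, 13) partially overlaps it — only the 2.05 mm² overlap (of its 252.84 mm²) is removed, clipping the outline — boundary = 40.72 mm; the cylinder at (0.5, 0) is not intersected at this z (z outside [5.5, 29]); Subtracting the remaining from the first: none of the subtracted shapes is present at this height, so that combined region is unchanged — boundary = 40.72 mm. Overall, the cross-section is a single solid region. Total boundary length (outer) = 40.72 mm.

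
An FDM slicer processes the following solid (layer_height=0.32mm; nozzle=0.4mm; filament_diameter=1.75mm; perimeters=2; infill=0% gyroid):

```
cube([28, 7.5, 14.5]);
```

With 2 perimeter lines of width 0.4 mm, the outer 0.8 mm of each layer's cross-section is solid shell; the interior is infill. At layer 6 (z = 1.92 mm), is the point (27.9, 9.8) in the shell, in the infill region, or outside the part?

At z = 1.92 mm: the 28×7.5 cube contributes its full rectangle. Overall, the cross-section is a single solid region. The nearest boundary edge runs (28.00, 7.50)→(0.00, 7.50); distance from the point to it = 2.30 mm. The point is not inside any of the regions above, so it lies outside the cross-section (2.30 mm from the nearest boundary).

outside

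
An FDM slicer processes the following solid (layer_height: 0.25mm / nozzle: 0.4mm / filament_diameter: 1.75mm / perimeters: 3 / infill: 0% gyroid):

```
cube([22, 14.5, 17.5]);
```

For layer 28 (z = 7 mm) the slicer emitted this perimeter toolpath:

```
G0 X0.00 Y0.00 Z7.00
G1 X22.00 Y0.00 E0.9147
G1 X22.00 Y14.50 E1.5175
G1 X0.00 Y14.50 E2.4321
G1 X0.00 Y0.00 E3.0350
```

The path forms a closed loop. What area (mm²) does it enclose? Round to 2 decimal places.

319.00 mm²

Apply the shoelace formula to the sequence of (X, Y) vertices; enclosed area = 319.00 mm².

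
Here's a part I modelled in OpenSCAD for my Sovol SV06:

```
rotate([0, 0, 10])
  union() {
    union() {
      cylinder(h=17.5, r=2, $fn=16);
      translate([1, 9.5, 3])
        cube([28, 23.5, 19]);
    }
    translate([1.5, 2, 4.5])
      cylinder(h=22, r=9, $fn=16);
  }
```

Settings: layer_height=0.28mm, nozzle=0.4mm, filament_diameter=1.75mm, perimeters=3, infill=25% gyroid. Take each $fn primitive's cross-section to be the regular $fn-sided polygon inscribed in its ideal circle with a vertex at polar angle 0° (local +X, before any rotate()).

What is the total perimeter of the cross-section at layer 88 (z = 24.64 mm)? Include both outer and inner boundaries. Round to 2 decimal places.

At z = 24.64 mm: the cylinder is absent (z outside [0, 17.5]); the cube at (1, 9.5) does not reach this height (z outside [3, 22]); Combining (union): nothing is present at this height; the r=9 cylinder at (1.5, 2) gives a regular 16-gon of circumradius 9 (constant along its height) (perimeter = 2·16·9.000·sin(180°/16) = 56.19 mm); Taking the union: only the r=9 cylinder at (1.5, 2) is present, so the union is just that shape — boundary = 56.19 mm; (rotated 10° about Z; rotation is an isometry so areas/perimeters/island counts are preserved). Overall, the cross-section is a single solid region. Total boundary length (outer) = 56.19 mm.

56.19 mm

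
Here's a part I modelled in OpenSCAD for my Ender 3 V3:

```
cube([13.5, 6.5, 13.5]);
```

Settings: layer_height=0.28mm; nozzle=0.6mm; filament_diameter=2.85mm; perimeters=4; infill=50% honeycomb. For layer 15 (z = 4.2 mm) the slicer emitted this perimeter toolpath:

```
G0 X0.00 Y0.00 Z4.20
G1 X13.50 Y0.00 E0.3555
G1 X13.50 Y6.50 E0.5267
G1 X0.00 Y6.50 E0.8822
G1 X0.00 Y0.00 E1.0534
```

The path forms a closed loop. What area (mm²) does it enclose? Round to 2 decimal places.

Apply the shoelace formula to the sequence of (X, Y) vertices; enclosed area = 87.75 mm².

87.75 mm²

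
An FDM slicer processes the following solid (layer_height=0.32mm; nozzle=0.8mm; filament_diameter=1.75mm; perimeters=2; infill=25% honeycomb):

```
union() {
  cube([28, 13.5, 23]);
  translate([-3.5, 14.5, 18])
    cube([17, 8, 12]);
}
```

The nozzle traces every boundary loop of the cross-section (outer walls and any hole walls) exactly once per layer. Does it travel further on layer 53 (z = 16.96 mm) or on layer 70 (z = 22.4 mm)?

Layer 53 (z = 16.96): the cube (footprint 28×13.5) is included at this height (perimeter 83.00 mm); the cube at (-3.5, 14.5) is absent (z outside [18, 30]); Combining (union): only the 28×13.5 cube is present, so the union is just that shape — boundary = 83.00 mm. So its perimeter = 83.00 mm. Layer 70 (z = 22.4): the cube is present — its section is the full 28×13.5 rectangle (perimeter 83.00 mm); the 17×8 cube at (-3.5, 14.5) contributes its full rectangle (perimeter 50.00 mm); Merging all regions: the 2 present regions are separate (no shared area or edge), so areas and boundary lengths simply add and each stays a separate island — boundary = 133.00 mm. So its perimeter = 133.00 mm. Layer 70 is larger (133.00 vs 83.00 mm).

layer 70 (z = 22.4 mm)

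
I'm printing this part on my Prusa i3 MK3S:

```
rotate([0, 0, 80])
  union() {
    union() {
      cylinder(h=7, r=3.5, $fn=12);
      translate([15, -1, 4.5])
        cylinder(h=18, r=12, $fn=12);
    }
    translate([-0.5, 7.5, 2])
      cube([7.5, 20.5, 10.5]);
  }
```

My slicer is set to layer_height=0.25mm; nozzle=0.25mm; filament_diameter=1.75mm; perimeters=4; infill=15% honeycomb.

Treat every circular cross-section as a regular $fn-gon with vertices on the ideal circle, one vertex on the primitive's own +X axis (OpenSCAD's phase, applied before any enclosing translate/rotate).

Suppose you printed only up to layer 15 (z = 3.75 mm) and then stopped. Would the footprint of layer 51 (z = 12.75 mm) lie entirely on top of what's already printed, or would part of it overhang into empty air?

Compare the two slices. At z = 3.75: the r=3.5 cylinder contributes a regular 12-gon of circumradius 3.5 (area = (12/2)·3.500²·sin(360°/12) = 36.75 mm²); the cylinder at (15, -1) is absent (z outside [4.5, 22.5]); Taking the union: only the r=3.5 cylinder is present, so the union is just that shape — area = 36.75 mm²; the 7.5×20.5 cube at (-0.5, 7.5) contributes its full rectangle (area 153.75 mm²); Combining (union): the 2 present regions are separate (no shared area or edge), so areas and boundary lengths simply add and each stays a separate island — area = 190.50 mm²; (rotated 80° about Z; rotation is an isometry so areas/perimeters/island counts are preserved). At z = 12.75: the cylinder is not intersected at this z (z outside [0, 7]); the r=12 cylinder at (15, -1) gives a regular 12-gon of circumradius 12 (constant along its height) (area = (12/2)·12.000²·sin(360°/12) = 432.00 mm²); Merging all regions: only the r=12 cylinder at (15, -1) is present, so the union is just that shape — area = 432.00 mm²; the cube at (-0.5, 7.5) is absent (z outside [2, 12.5]); Merging all regions: only that combined region is present, so the union is just that shape — area = 432.00 mm²; (whole slice rotated 80° about Z — lengths, areas and connectivity unchanged). Checking containment: at z = 12.75 the cross-section extends beyond the z = 3.75 cross-section by about 431.67 mm².

part overhangs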